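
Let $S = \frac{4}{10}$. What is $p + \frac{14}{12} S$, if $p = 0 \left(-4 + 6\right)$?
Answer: $\frac{7}{15} \approx 0.46667$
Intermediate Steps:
$p = 0$ ($p = 0 \cdot 2 = 0$)
$S = \frac{2}{5}$ ($S = 4 \cdot \frac{1}{10} = \frac{2}{5} \approx 0.4$)
$p + \frac{14}{12} S = 0 + \frac{14}{12} \cdot \frac{2}{5} = 0 + 14 \cdot \frac{1}{12} \cdot \frac{2}{5} = 0 + \frac{7}{6} \cdot \frac{2}{5} = 0 + \frac{7}{15} = \frac{7}{15}$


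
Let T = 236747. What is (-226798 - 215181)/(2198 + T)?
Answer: -441979/238945 ≈ -1.8497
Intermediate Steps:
(-226798 - 215181)/(2198 + T) = (-226798 - 215181)/(2198 + 236747) = -441979/238945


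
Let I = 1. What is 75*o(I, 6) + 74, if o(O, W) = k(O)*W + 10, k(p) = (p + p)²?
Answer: 2624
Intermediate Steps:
k(p) = 4*p² (k(p) = (2*p)² = 4*p²)
o(O, W) = 10 + 4*W*O² (o(O, W) = (4*O²)*W + 10 = 4*W*O² + 10 = 10 + 4*W*O²)
75*o(I, 6) + 74 = 75*(10 + 4*6*1²) + 74 = 75*(10 + 4*6*1) + 74 = 75*(10 + 24) + 74 = 75*34 + 74 = 2550 + 74 = 2624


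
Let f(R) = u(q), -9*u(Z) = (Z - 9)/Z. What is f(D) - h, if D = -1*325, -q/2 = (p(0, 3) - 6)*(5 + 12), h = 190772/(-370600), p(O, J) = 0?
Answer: 681349/1667700 ≈ 0.40856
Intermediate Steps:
h = -47693/92650 (h = 190772*(-1/370600) = -47693/92650 ≈ -0.51476)
q = 204 (q = -2*(0 - 6)*(5 + 12) = -(-12)*17 = -2*(-102) = 204)
D = -325
u(Z) = -(-9 + Z)/(9*Z) (u(Z) = -(Z - 9)/(9*Z) = -(-9 + Z)/(9*Z))
f(R) = -65/612 (f(R) = (⅑)*(9 - 1*204)/204 = (⅑)*(1/204)*(9 - 204) = (⅑)*(1/204)*(-195) = -65/612)
f(D) - h = -65/612 - 1*(-47693/92650) = -65/612 + 47693/92650 = 681349/1667700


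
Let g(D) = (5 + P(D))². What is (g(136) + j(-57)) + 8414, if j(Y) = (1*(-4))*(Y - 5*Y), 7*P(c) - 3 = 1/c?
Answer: 6825811169/906304 ≈ 7531.5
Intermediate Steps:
P(c) = 3/7 + 1/(7*c)
j(Y) = 16*Y (j(Y) = -(-16)*Y = 16*Y)
g(D) = (5 + (1 + 3*D)/(7*D))²
(g(136) + j(-57)) + 8414 = ((1/49)*(1 + 38*136)²/136² + 16*(-57)) + 8414 = ((1/49)*(1/18496)*(1 + 5168)² - 912) + 8414 = ((1/49)*(1/18496)*5169² - 912) + 8414 = ((1/49)*(1/18496)*26718561 - 912) + 8414 = (26718561/906304 - 912) + 8414 = -799830687/906304 + 8414 = 6825811169/906304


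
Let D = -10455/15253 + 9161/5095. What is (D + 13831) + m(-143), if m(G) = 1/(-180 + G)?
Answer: 347208540563504/25101633305 ≈ 13832.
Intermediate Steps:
D = 86464508/77714035 (D = -10455*1/15253 + 9161*(1/5095) = -10455/15253 + 9161/5095 = 86464508/77714035 ≈ 1.1126)
(D + 13831) + m(-143) = (86464508/77714035 + 13831) + 1/(-180 - 143) = 1074949282593/77714035 + 1/(-323) = 1074949282593/77714035 - 1/323 = 347208540563504/25101633305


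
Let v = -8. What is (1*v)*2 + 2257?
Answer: 2241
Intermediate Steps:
(1*v)*2 + 2257 = (1*(-8))*2 + 2257 = -8*2 + 2257 = -16 + 2257 = 2241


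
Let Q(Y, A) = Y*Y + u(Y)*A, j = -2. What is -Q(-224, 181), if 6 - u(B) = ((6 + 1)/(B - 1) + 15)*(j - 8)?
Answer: -3526006/45 ≈ -78356.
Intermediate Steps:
u(B) = 156 + 70/(-1 + B) (u(B) = 6 - ((6 + 1)/(B - 1) + 15)*(-2 - 8) = 6 - (7/(-1 + B) + 15)*(-10) = 6 - (15 + 7/(-1 + B))*(-10) = 6 - (-150 - 70/(-1 + B)) = 6 + (150 + 70/(-1 + B)) = 156 + 70/(-1 + B))
Q(Y, A) = Y**2 + 2*A*(-43 + 78*Y)/(-1 + Y) (Q(Y, A) = Y*Y + (2*(-43 + 78*Y)/(-1 + Y))*A = Y**2 + 2*A*(-43 + 78*Y)/(-1 + Y))
-Q(-224, 181) = -((-224)**2*(-1 - 224) - 2*181*(43 - 78*(-224)))/(-1 - 224) = -(50176*(-225) - 2*181*(43 + 17472))/(-225) = -(-1)*(-11289600 - 2*181*17515)/225 = -(-1)*(-11289600 - 6340430)/225 = -(-1)*(-17630030)/225 = -1*3526006/45 = -3526006/45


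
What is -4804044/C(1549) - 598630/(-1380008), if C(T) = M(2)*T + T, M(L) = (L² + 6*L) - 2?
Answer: -1102618330717/5344080980 ≈ -206.33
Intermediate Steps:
M(L) = -2 + L² + 6*L
C(T) = 15*T (C(T) = (-2 + 2² + 6*2)*T + T = (-2 + 4 + 12)*T + T = 14*T + T = 15*T)
-4804044/C(1549) - 598630/(-1380008) = -4804044/(15*1549) - 598630/(-1380008) = -4804044/23235 - 598630*(-1/1380008) = -4804044*1/23235 + 299315/690004 = -1601348/7745 + 299315/690004 = -1102618330717/5344080980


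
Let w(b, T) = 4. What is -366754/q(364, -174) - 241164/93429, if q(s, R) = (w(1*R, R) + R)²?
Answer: -327262691/21429350 ≈ -15.272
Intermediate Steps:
q(s, R) = (4 + R)²
-366754/q(364, -174) - 241164/93429 = -366754/(4 - 174)² - 241164/93429 = -366754/((-170)²) - 241164*1/93429 = -366754/28900 - 3828/1483 = -366754*1/28900 - 3828/1483 = -183377/14450 - 3828/1483 = -327262691/21429350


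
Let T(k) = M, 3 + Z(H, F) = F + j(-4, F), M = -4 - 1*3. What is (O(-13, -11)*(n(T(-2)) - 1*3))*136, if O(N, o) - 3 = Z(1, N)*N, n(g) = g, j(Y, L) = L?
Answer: -516800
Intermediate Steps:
M = -7 (M = -4 - 3 = -7)
Z(H, F) = -3 + 2*F (Z(H, F) = -3 + (F + F) = -3 + 2*F)
T(k) = -7
O(N, o) = 3 + N*(-3 + 2*N) (O(N, o) = 3 + (-3 + 2*N)*N = 3 + N*(-3 + 2*N))
(O(-13, -11)*(n(T(-2)) - 1*3))*136 = ((3 - 13*(-3 + 2*(-13)))*(-7 - 1*3))*136 = ((3 - 13*(-3 - 26))*(-7 - 3))*136 = ((3 - 13*(-29))*(-10))*136 = ((3 + 377)*(-10))*136 = (380*(-10))*136 = -3800*136 = -516800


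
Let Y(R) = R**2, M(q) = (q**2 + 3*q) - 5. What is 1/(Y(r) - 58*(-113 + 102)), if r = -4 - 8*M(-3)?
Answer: 1/1934 ≈ 0.00051706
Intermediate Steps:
M(q) = -5 + q**2 + 3*q
r = 36 (r = -4 - 8*(-5 + (-3)**2 + 3*(-3)) = -4 - 8*(-5 + 9 - 9) = -4 - 8*(-5) = -4 + 40 = 36)
1/(Y(r) - 58*(-113 + 102)) = 1/(36**2 - 58*(-113 + 102)) = 1/(1296 - 58*(-11)) = 1/(1296 + 638) = 1/1934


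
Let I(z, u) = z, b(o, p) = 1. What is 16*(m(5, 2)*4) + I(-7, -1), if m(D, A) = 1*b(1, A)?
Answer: 57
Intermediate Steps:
m(D, A) = 1 (m(D, A) = 1*1 = 1)
16*(m(5, 2)*4) + I(-7, -1) = 16*(1*4) - 7 = 16*4 - 7 = 64 - 7 = 57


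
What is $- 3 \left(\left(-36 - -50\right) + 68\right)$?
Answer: $-246$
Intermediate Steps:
$- 3 \left(\left(-36 - -50\right) + 68\right) = - 3 \left(\left(-36 + 50\right) + 68\right) = - 3 \left(14 + 68\right) = \left(-3\right) 82 = -246$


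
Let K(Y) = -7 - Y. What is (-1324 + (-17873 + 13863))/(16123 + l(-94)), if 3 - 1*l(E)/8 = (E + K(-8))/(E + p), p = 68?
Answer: -69342/209539 ≈ -0.33093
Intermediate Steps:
l(E) = 24 - 8*(1 + E)/(68 + E) (l(E) = 24 - 8*(E + (-7 - 1*(-8)))/(E + 68) = 24 - 8*(E + (-7 + 8))/(68 + E) = 24 - 8*(E + 1)/(68 + E) = 24 - 8*(1 + E)/(68 + E))
(-1324 + (-17873 + 13863))/(16123 + l(-94)) = (-1324 + (-17873 + 13863))/(16123 + 8*(203 + 2*(-94))/(68 - 94)) = (-1324 - 4010)/(16123 + 8*(203 - 188)/(-26)) = -5334/(16123 + 8*(-1/26)*15) = -5334/(16123 - 60/13) = -5334/209539/13 = -5334*13/209539 = -69342/209539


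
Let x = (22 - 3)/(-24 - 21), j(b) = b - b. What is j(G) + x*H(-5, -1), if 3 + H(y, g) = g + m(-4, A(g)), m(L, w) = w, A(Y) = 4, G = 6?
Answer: 0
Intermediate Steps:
H(y, g) = 1 + g (H(y, g) = -3 + (g + 4) = -3 + (4 + g) = 1 + g)
j(b) = 0
x = -19/45 (x = 19/(-45) = 19*(-1/45) = -19/45 ≈ -0.42222)
j(G) + x*H(-5, -1) = 0 - 19*(1 - 1)/45 = 0 - 19/45*0 = 0 + 0 = 0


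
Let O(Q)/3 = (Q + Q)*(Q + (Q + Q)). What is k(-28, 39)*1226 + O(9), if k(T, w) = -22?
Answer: -25514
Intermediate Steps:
O(Q) = 18*Q**2 (O(Q) = 3*((Q + Q)*(Q + (Q + Q))) = 3*((2*Q)*(Q + 2*Q)) = 3*((2*Q)*(3*Q)) = 3*(6*Q**2) = 18*Q**2)
k(-28, 39)*1226 + O(9) = -22*1226 + 18*9**2 = -26972 + 18*81 = -26972 + 1458 = -25514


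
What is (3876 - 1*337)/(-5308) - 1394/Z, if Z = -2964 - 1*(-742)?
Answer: -232153/5897188 ≈ -0.039367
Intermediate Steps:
Z = -2222 (Z = -2964 + 742 = -2222)
(3876 - 1*337)/(-5308) - 1394/Z = (3876 - 1*337)/(-5308) - 1394/(-2222) = (3876 - 337)*(-1/5308) - 1394*(-1/2222) = 3539*(-1/5308) + 697/1111 = -3539/5308 + 697/1111 = -232153/5897188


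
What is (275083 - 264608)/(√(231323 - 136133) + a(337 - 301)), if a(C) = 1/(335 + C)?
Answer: -3886225/13102046789 + 1441789475*√95190/13102046789 ≈ 33.951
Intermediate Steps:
(275083 - 264608)/(√(231323 - 136133) + a(337 - 301)) = (275083 - 264608)/(√(231323 - 136133) + 1/(335 + (337 - 301))) = 10475/(√95190 + 1/(335 + 36)) = 10475/(√95190 + 1/371) = 10475/(1/371 + √95190)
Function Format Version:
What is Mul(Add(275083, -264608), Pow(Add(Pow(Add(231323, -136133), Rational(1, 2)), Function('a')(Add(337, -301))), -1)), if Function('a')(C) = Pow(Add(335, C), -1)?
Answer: Add(Rational(-3886225, 13102046789), Mul(Rational(1441789475, 13102046789), Pow(95190, Rational(1, 2)))) ≈ 33.951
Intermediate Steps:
Mul(Add(275083, -264608), Pow(Add(Pow(Add(231323, -136133), Rational(1, 2)), Function('a')(Add(337, -301))), -1)) = Mul(Add(275083, -264608), Pow(Add(Pow(Add(231323, -136133), Rational(1, 2)), Pow(Add(335, Add(337, -301)), -1)), -1)) = Mul(10475, Pow(Add(Pow(95190, Rational(1, 2)), Pow(Add(335, 36), -1)), -1)) = Mul(10475, Pow(Add(Pow(95190, Rational(1, 2)), Pow(371, -1)), -1)) = Mul(10475, Pow(Add(Pow(95190, Rational(1, 2)), Rational(1, 371)), -1)) = Mul(10475, Pow(Add(Rational(1, 371), Pow(95190, Rational(1, 2))), -1))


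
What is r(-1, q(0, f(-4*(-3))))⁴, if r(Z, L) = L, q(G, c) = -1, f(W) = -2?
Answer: 1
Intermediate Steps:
r(-1, q(0, f(-4*(-3))))⁴ = (-1)⁴ = 1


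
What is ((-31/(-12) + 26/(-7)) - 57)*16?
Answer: -19532/21 ≈ -930.10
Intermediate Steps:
((-31/(-12) + 26/(-7)) - 57)*16 = ((-31*(-1/12) + 26*(-1/7)) - 57)*16 = ((31/12 - 26/7) - 57)*16 = (-95/84 - 57)*16 = -4883/84*16 = -19532/21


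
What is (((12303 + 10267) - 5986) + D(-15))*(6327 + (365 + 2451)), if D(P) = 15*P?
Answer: 149570337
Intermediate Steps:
(((12303 + 10267) - 5986) + D(-15))*(6327 + (365 + 2451)) = (((12303 + 10267) - 5986) + 15*(-15))*(6327 + (365 + 2451)) = ((22570 - 5986) - 225)*(6327 + 2816) = (16584 - 225)*9143 = 16359*9143 = 149570337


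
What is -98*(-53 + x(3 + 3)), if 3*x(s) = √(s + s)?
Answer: 5194 - 196*√3/3 ≈ 5080.8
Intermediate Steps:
x(s) = √2*√s/3 (x(s) = √(s + s)/3 = √(2*s)/3 = (√2*√s)/3 = √2*√s/3)
-98*(-53 + x(3 + 3)) = -98*(-53 + √2*√(3 + 3)/3) = -98*(-53 + √2*√6/3) = -98*(-53 + 2*√3/3) = 5194 - 196*√3/3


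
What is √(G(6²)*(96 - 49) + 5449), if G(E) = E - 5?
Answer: √6906 ≈ 83.102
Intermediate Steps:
G(E) = -5 + E
√(G(6²)*(96 - 49) + 5449) = √((-5 + 6²)*(96 - 49) + 5449) = √((-5 + 36)*47 + 5449) = √(31*47 + 5449) = √(1457 + 5449) = √6906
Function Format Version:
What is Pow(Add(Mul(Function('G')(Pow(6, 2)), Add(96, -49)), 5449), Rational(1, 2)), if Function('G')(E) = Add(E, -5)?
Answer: Pow(6906, Rational(1, 2)) ≈ 83.102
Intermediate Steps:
Function('G')(E) = Add(-5, E)
Pow(Add(Mul(Function('G')(Pow(6, 2)), Add(96, -49)), 5449), Rational(1, 2)) = Pow(Add(Mul(Add(-5, Pow(6, 2)), Add(96, -49)), 5449), Rational(1, 2)) = Pow(Add(Mul(Add(-5, 36), 47), 5449), Rational(1, 2)) = Pow(Add(Mul(31, 47), 5449), Rational(1, 2)) = Pow(Add(1457, 5449), Rational(1, 2)) = Pow(6906, Rational(1, 2))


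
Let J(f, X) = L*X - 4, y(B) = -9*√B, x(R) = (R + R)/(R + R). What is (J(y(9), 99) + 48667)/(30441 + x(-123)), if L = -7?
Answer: 23985/15221 ≈ 1.5758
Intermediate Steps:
x(R) = 1 (x(R) = (2*R)/((2*R)) = (2*R)*(1/(2*R)) = 1)
J(f, X) = -4 - 7*X (J(f, X) = -7*X - 4 = -4 - 7*X)
(J(y(9), 99) + 48667)/(30441 + x(-123)) = ((-4 - 7*99) + 48667)/(30441 + 1) = ((-4 - 693) + 48667)/30442 = (-697 + 48667)*(1/30442) = 47970*(1/30442) = 23985/15221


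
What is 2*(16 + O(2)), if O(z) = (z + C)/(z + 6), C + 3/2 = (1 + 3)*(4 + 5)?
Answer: 329/8 ≈ 41.125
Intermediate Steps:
C = 69/2 (C = -3/2 + (1 + 3)*(4 + 5) = -3/2 + 4*9 = -3/2 + 36 = 69/2 ≈ 34.500)
O(z) = (69/2 + z)/(6 + z) (O(z) = (z + 69/2)/(z + 6) = (69/2 + z)/(6 + z))
2*(16 + O(2)) = 2*(16 + (69/2 + 2)/(6 + 2)) = 2*(16 + (73/2)/8) = 2*(16 + (⅛)*(73/2)) = 2*(16 + 73/16) = 2*(329/16) = 329/8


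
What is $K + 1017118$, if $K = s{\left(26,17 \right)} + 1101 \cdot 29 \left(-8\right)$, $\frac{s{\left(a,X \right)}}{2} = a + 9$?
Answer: $761756$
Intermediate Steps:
$s{\left(a,X \right)} = 18 + 2 a$ ($s{\left(a,X \right)} = 2 \left(a + 9\right) = 2 \left(9 + a\right) = 18 + 2 a$)
$K = -255362$ ($K = \left(18 + 2 \cdot 26\right) + 1101 \cdot 29 \left(-8\right) = \left(18 + 52\right) + 1101 \left(-232\right) = 70 - 255432 = -255362$)
$K + 1017118 = -255362 + 1017118 = 761756$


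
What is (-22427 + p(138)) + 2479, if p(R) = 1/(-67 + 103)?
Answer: -718127/36 ≈ -19948.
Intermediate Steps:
p(R) = 1/36
(-22427 + p(138)) + 2479 = (-22427 + 1/36) + 2479 = -807371/36 + 2479 = -718127/36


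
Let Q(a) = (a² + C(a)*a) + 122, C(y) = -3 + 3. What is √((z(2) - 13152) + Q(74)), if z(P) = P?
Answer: 8*I*√118 ≈ 86.902*I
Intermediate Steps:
C(y) = 0
Q(a) = 122 + a² (Q(a) = (a² + 0*a) + 122 = (a² + 0) + 122 = a² + 122 = 122 + a²)
√((z(2) - 13152) + Q(74)) = √((2 - 13152) + (122 + 74²)) = √(-13150 + (122 + 5476)) = √(-13150 + 5598) = √(-7552) = 8*I*√118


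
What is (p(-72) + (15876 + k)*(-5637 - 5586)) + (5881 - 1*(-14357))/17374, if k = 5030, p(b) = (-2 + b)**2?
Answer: -2038166185975/8687 ≈ -2.3462e+8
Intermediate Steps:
(p(-72) + (15876 + k)*(-5637 - 5586)) + (5881 - 1*(-14357))/17374 = ((-2 - 72)**2 + (15876 + 5030)*(-5637 - 5586)) + (5881 - 1*(-14357))/17374 = ((-74)**2 + 20906*(-11223)) + (5881 + 14357)*(1/17374) = (5476 - 234628038) + 20238*(1/17374) = -234622562 + 10119/8687 = -2038166185975/8687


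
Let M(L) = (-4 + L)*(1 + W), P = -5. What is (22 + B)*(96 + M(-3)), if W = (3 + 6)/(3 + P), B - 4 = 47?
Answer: 17593/2 ≈ 8796.5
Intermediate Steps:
B = 51 (B = 4 + 47 = 51)
W = -9/2 (W = (3 + 6)/(3 - 5) = 9/(-2) = 9*(-1/2) = -9/2 ≈ -4.5000)
M(L) = 14 - 7*L/2 (M(L) = (-4 + L)*(1 - 9/2) = (-4 + L)*(-7/2) = 14 - 7*L/2)
(22 + B)*(96 + M(-3)) = (22 + 51)*(96 + (14 - 7/2*(-3))) = 73*(96 + (14 + 21/2)) = 73*(96 + 49/2) = 73*(241/2) = 17593/2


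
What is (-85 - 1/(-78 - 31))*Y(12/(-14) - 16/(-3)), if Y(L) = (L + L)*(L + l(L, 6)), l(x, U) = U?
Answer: -127719680/16023 ≈ -7971.0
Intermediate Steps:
Y(L) = 2*L*(6 + L) (Y(L) = (L + L)*(L + 6) = (2*L)*(6 + L) = 2*L*(6 + L))
(-85 - 1/(-78 - 31))*Y(12/(-14) - 16/(-3)) = (-85 - 1/(-78 - 31))*(2*(12/(-14) - 16/(-3))*(6 + (12/(-14) - 16/(-3)))) = (-85 - 1/(-109))*(2*(12*(-1/14) - 16*(-⅓))*(6 + (12*(-1/14) - 16*(-⅓)))) = (-85 - 1*(-1/109))*(2*(-6/7 + 16/3)*(6 + (-6/7 + 16/3))) = (-85 + 1/109)*(2*(94/21)*(6 + 94/21)) = -18528*94*220/(109*21*21) = -9264/109*41360/441 = -127719680/16023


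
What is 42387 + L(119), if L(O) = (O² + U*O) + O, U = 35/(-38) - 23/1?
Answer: 2045175/38 ≈ 53820.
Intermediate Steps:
U = -909/38 (U = 35*(-1/38) - 23*1 = -35/38 - 23 = -909/38 ≈ -23.921)
L(O) = O² - 871*O/38 (L(O) = (O² - 909*O/38) + O = O² - 871*O/38)
42387 + L(119) = 42387 + (1/38)*119*(-871 + 38*119) = 42387 + (1/38)*119*(-871 + 4522) = 42387 + (1/38)*119*3651 = 42387 + 434469/38 = 2045175/38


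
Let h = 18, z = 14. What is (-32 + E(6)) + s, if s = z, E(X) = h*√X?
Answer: -18 + 18*√6 ≈ 26.091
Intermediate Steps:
E(X) = 18*√X
s = 14
(-32 + E(6)) + s = (-32 + 18*√6) + 14 = -18 + 18*√6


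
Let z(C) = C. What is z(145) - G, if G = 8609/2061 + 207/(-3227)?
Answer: 937018199/6650847 ≈ 140.89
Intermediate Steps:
G = 27354616/6650847 (G = 8609*(1/2061) + 207*(-1/3227) = 8609/2061 - 207/3227 = 27354616/6650847 ≈ 4.1130)
z(145) - G = 145 - 1*27354616/6650847 = 145 - 27354616/6650847 = 937018199/6650847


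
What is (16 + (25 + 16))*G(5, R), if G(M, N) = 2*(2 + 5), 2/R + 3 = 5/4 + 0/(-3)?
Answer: 798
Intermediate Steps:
R = -8/7 (R = 2/(-3 + (5/4 + 0/(-3))) = 2/(-3 + (5*(¼) + 0*(-⅓))) = 2/(-3 + (5/4 + 0)) = 2/(-3 + 5/4) = 2/(-7/4) = 2*(-4/7) = -8/7 ≈ -1.1429)
G(M, N) = 14 (G(M, N) = 2*7 = 14)
(16 + (25 + 16))*G(5, R) = (16 + (25 + 16))*14 = (16 + 41)*14 = 57*14 = 798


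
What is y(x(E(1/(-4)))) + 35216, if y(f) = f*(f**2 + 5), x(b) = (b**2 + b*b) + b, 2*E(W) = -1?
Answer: 35216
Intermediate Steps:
E(W) = -1/2 (E(W) = (1/2)*(-1) = -1/2)
x(b) = b + 2*b**2 (x(b) = (b**2 + b**2) + b = 2*b**2 + b = b + 2*b**2)
y(f) = f*(5 + f**2)
y(x(E(1/(-4)))) + 35216 = (-(1 + 2*(-1/2))/2)*(5 + (-(1 + 2*(-1/2))/2)**2) + 35216 = (-(1 - 1)/2)*(5 + (-(1 - 1)/2)**2) + 35216 = (-1/2*0)*(5 + (-1/2*0)**2) + 35216 = 0*(5 + 0**2) + 35216 = 0*(5 + 0) + 35216 = 0*5 + 35216 = 0 + 35216 = 35216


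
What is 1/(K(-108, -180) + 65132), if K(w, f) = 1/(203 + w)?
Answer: 95/6187541 ≈ 1.5353e-5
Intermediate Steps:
1/(K(-108, -180) + 65132) = 1/(1/(203 - 108) + 65132) = 1/(1/95 + 65132) = 1/(6187541/95) = 95/6187541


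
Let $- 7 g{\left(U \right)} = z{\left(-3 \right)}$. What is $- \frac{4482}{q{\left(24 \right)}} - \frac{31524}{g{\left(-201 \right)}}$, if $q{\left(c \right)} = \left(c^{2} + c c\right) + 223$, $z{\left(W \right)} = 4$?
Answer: $\frac{75850143}{1375} \approx 55164.0$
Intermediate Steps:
$q{\left(c \right)} = 223 + 2 c^{2}$ ($q{\left(c \right)} = \left(c^{2} + c^{2}\right) + 223 = 2 c^{2} + 223 = 223 + 2 c^{2}$)
$g{\left(U \right)} = - \frac{4}{7}$ ($g{\left(U \right)} = \left(- \frac{1}{7}\right) 4 = - \frac{4}{7}$)
$- \frac{4482}{q{\left(24 \right)}} - \frac{31524}{g{\left(-201 \right)}} = - \frac{4482}{223 + 2 \cdot 24^{2}} - \frac{31524}{- \frac{4}{7}} = - \frac{4482}{223 + 2 \cdot 576} - -55167 = - \frac{4482}{223 + 1152} + 55167 = - \frac{4482}{1375} + 55167 = \frac{75850143}{1375}$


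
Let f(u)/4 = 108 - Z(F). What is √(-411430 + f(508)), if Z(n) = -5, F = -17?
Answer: I*√410978 ≈ 641.08*I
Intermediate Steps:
f(u) = 452 (f(u) = 4*(108 - 1*(-5)) = 4*(108 + 5) = 4*113 = 452)
√(-411430 + f(508)) = √(-411430 + 452) = √(-410978) = I*√410978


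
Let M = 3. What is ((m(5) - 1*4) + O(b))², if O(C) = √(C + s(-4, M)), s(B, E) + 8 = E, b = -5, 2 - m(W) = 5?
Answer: (7 - I*√10)² ≈ 39.0 - 44.272*I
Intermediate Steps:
m(W) = -3 (m(W) = 2 - 1*5 = 2 - 5 = -3)
s(B, E) = -8 + E
O(C) = √(-5 + C) (O(C) = √(C + (-8 + 3)) = √(C - 5) = √(-5 + C))
((m(5) - 1*4) + O(b))² = ((-3 - 1*4) + √(-5 - 5))² = ((-3 - 4) + √(-10))² = (-7 + I*√10)²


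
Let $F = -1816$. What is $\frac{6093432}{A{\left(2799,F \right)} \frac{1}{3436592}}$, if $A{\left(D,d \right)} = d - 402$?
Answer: $- \frac{10470319831872}{1109} \approx -9.4412 \cdot 10^{9}$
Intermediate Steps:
$A{\left(D,d \right)} = -402 + d$ ($A{\left(D,d \right)} = d - 402 = -402 + d$)
$\frac{6093432}{A{\left(2799,F \right)} \frac{1}{3436592}} = \frac{6093432}{\left(-402 - 1816\right) \frac{1}{3436592}} = \frac{6093432}{\left(-2218\right) \frac{1}{3436592}} = \frac{6093432}{- \frac{1109}{1718296}} = 6093432 \left(- \frac{1718296}{1109}\right) = - \frac{10470319831872}{1109}$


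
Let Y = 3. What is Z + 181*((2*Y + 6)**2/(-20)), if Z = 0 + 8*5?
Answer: -6316/5 ≈ -1263.2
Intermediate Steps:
Z = 40 (Z = 0 + 40 = 40)
Z + 181*((2*Y + 6)**2/(-20)) = 40 + 181*((2*3 + 6)**2/(-20)) = 40 + 181*((6 + 6)**2*(-1/20)) = 40 + 181*(12**2*(-1/20)) = 40 + 181*(144*(-1/20)) = 40 + 181*(-36/5) = 40 - 6516/5 = -6316/5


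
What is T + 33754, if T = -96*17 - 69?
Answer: 32053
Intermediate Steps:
T = -1701 (T = -1632 - 69 = -1701)
T + 33754 = -1701 + 33754 = 32053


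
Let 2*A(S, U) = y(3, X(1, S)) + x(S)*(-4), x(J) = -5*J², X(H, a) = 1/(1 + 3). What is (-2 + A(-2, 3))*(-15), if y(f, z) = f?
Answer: -1185/2 ≈ -592.50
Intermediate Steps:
X(H, a) = ¼ (X(H, a) = 1/4 = ¼)
A(S, U) = 3/2 + 10*S² (A(S, U) = (3 - 5*S²*(-4))/2 = (3 + 20*S²)/2 = 3/2 + 10*S²)
(-2 + A(-2, 3))*(-15) = (-2 + (3/2 + 10*(-2)²))*(-15) = (-2 + (3/2 + 10*4))*(-15) = (-2 + (3/2 + 40))*(-15) = (-2 + 83/2)*(-15) = (79/2)*(-15) = -1185/2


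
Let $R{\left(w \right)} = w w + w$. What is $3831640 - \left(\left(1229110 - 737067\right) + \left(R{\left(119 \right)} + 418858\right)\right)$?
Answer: $2906459$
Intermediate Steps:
$R{\left(w \right)} = w + w^{2}$ ($R{\left(w \right)} = w^{2} + w = w + w^{2}$)
$3831640 - \left(\left(1229110 - 737067\right) + \left(R{\left(119 \right)} + 418858\right)\right) = 3831640 - \left(\left(1229110 - 737067\right) + \left(119 \left(1 + 119\right) + 418858\right)\right) = 3831640 - \left(\left(1229110 - 737067\right) + \left(119 \cdot 120 + 418858\right)\right) = 3831640 - \left(492043 + \left(14280 + 418858\right)\right) = 3831640 - \left(492043 + 433138\right) = 3831640 - 925181 = 2906459$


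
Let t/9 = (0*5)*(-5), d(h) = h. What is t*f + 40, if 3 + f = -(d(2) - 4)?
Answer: 40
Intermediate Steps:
f = -1 (f = -3 - (2 - 4) = -3 - 1*(-2) = -3 + 2 = -1)
t = 0 (t = 9*((0*5)*(-5)) = 9*(0*(-5)) = 9*0 = 0)
t*f + 40 = 0*(-1) + 40 = 0 + 40 = 40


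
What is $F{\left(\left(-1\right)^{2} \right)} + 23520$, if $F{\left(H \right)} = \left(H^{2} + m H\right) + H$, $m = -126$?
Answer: $23396$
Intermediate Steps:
$F{\left(H \right)} = H^{2} - 125 H$ ($F{\left(H \right)} = \left(H^{2} - 126 H\right) + H = H^{2} - 125 H$)
$F{\left(\left(-1\right)^{2} \right)} + 23520 = \left(-1\right)^{2} \left(-125 + \left(-1\right)^{2}\right) + 23520 = 1 \left(-125 + 1\right) + 23520 = 1 \left(-124\right) + 23520 = -124 + 23520 = 23396$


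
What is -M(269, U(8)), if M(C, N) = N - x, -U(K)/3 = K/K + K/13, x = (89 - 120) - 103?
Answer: -1679/13 ≈ -129.15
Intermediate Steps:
x = -134 (x = -31 - 103 = -134)
U(K) = -3 - 3*K/13 (U(K) = -3*(K/K + K/13) = -3*(1 + K*(1/13)) = -3*(1 + K/13) = -3 - 3*K/13)
M(C, N) = 134 + N (M(C, N) = N - 1*(-134) = N + 134 = 134 + N)
-M(269, U(8)) = -(134 + (-3 - 3/13*8)) = -(134 + (-3 - 24/13)) = -(134 - 63/13) = -1*1679/13 = -1679/13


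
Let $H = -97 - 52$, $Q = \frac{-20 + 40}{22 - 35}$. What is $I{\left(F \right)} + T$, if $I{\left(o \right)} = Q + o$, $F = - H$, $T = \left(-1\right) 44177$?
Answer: $- \frac{572384}{13} \approx -44030.0$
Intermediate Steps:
$Q = - \frac{20}{13}$ ($Q = \frac{20}{-13} = 20 \left(- \frac{1}{13}\right) = - \frac{20}{13} \approx -1.5385$)
$T = -44177$
$H = -149$ ($H = -97 - 52 = -149$)
$F = 149$ ($F = \left(-1\right) \left(-149\right) = 149$)
$I{\left(o \right)} = - \frac{20}{13} + o$
$I{\left(F \right)} + T = \left(- \frac{20}{13} + 149\right) - 44177 = \frac{1917}{13} - 44177 = - \frac{572384}{13}$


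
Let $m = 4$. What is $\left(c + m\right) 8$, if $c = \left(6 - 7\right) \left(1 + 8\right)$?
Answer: $-40$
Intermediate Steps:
$c = -9$ ($c = \left(-1\right) 9 = -9$)
$\left(c + m\right) 8 = \left(-9 + 4\right) 8 = \left(-5\right) 8 = -40$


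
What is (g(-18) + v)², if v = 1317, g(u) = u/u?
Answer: 1737124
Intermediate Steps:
g(u) = 1
(g(-18) + v)² = (1 + 1317)² = 1318² = 1737124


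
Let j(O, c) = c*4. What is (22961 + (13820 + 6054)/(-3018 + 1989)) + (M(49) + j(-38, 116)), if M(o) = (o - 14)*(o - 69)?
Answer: 23364151/1029 ≈ 22706.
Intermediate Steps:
j(O, c) = 4*c
M(o) = (-69 + o)*(-14 + o) (M(o) = (-14 + o)*(-69 + o) = (-69 + o)*(-14 + o))
(22961 + (13820 + 6054)/(-3018 + 1989)) + (M(49) + j(-38, 116)) = (22961 + (13820 + 6054)/(-3018 + 1989)) + ((966 + 49² - 83*49) + 4*116) = (22961 + 19874/(-1029)) + ((966 + 2401 - 4067) + 464) = (22961 + 19874*(-1/1029)) + (-700 + 464) = (22961 - 19874/1029) - 236 = 23606995/1029 - 236 = 23364151/1029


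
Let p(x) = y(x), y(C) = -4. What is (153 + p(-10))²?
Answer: 22201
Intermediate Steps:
p(x) = -4
(153 + p(-10))² = (153 - 4)² = 149² = 22201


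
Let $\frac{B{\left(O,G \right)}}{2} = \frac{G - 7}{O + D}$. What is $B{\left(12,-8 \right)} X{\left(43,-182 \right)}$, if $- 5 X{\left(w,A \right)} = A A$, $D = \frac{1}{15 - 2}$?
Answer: $\frac{2583672}{157} \approx 16457.0$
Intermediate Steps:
$D = \frac{1}{13} \approx 0.076923$
$X{\left(w,A \right)} = - \frac{A^{2}}{5}$ ($X{\left(w,A \right)} = - \frac{A A}{5} = - \frac{A^{2}}{5}$)
$B{\left(O,G \right)} = \frac{2 \left(-7 + G\right)}{\frac{1}{13} + O}$ ($B{\left(O,G \right)} = 2 \frac{G - 7}{O + \frac{1}{13}} = 2 \frac{-7 + G}{\frac{1}{13} + O} = \frac{2 \left(-7 + G\right)}{\frac{1}{13} + O}$)
$B{\left(12,-8 \right)} X{\left(43,-182 \right)} = \frac{26 \left(-7 - 8\right)}{1 + 13 \cdot 12} \left(- \frac{\left(-182\right)^{2}}{5}\right) = 26 \frac{1}{1 + 156} \left(-15\right) \left(\left(- \frac{1}{5}\right) 33124\right) = 26 \cdot \frac{1}{157} \left(-15\right) \left(- \frac{33124}{5}\right) = \left(- \frac{390}{157}\right) \left(- \frac{33124}{5}\right) = \frac{2583672}{157}$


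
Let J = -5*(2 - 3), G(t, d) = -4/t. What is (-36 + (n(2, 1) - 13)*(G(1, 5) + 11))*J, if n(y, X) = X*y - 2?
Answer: -635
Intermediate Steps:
J = 5 (J = -5*(-1) = 5)
n(y, X) = -2 + X*y
(-36 + (n(2, 1) - 13)*(G(1, 5) + 11))*J = (-36 + ((-2 + 1*2) - 13)*(-4/1 + 11))*5 = (-36 + ((-2 + 2) - 13)*(-4*1 + 11))*5 = (-36 + (0 - 13)*(-4 + 11))*5 = (-36 - 13*7)*5 = (-36 - 91)*5 = -127*5 = -635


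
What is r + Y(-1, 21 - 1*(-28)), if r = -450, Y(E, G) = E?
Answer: -451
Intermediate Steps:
r + Y(-1, 21 - 1*(-28)) = -450 - 1 = -451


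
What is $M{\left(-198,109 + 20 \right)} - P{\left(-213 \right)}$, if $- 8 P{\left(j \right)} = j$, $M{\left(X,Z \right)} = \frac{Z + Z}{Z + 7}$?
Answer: $- \frac{3363}{136} \approx -24.728$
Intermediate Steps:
$M{\left(X,Z \right)} = \frac{2 Z}{7 + Z}$
$P{\left(j \right)} = - \frac{j}{8}$
$M{\left(-198,109 + 20 \right)} - P{\left(-213 \right)} = \frac{2 \left(109 + 20\right)}{7 + \left(109 + 20\right)} - \left(- \frac{1}{8}\right) \left(-213\right) = 2 \cdot 129 \frac{1}{7 + 129} - \frac{213}{8} = 2 \cdot 129 \cdot \frac{1}{136} - \frac{213}{8} = \frac{129}{68} - \frac{213}{8} = - \frac{3363}{136}$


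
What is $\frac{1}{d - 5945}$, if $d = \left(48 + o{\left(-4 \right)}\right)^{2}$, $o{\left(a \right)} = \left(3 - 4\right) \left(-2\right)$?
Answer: $- \frac{1}{3445} \approx -0.00029028$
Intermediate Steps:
$o{\left(a \right)} = 2$ ($o{\left(a \right)} = \left(3 - 4\right) \left(-2\right) = \left(-1\right) \left(-2\right) = 2$)
$d = 2500$ ($d = \left(48 + 2\right)^{2} = 50^{2} = 2500$)
$\frac{1}{d - 5945} = \frac{1}{2500 - 5945} = \frac{1}{-3445} = - \frac{1}{3445}$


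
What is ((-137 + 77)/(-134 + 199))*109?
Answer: -1308/13 ≈ -100.62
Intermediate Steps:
((-137 + 77)/(-134 + 199))*109 = -60/65*109 = -60*1/65*109 = -12/13*109 = -1308/13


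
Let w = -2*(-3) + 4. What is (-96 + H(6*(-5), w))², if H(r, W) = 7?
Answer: 7921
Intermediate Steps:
w = 10 (w = 6 + 4 = 10)
(-96 + H(6*(-5), w))² = (-96 + 7)² = (-89)² = 7921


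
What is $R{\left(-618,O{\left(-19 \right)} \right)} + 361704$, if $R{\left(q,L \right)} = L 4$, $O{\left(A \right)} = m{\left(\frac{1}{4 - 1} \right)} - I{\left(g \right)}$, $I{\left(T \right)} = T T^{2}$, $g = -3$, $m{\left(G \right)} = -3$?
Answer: $361800$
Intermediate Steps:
$I{\left(T \right)} = T^{3}$
$O{\left(A \right)} = 24$ ($O{\left(A \right)} = -3 - \left(-3\right)^{3} = -3 - -27 = -3 + 27 = 24$)
$R{\left(q,L \right)} = 4 L$
$R{\left(-618,O{\left(-19 \right)} \right)} + 361704 = 4 \cdot 24 + 361704 = 96 + 361704 = 361800$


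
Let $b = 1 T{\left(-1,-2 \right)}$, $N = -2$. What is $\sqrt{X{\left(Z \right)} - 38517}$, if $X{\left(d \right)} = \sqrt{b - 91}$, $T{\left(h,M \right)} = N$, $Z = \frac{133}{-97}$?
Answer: $\sqrt{-38517 + i \sqrt{93}} \approx 0.025 + 196.26 i$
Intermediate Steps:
$Z = - \frac{133}{97}$ ($Z = 133 \left(- \frac{1}{97}\right) = - \frac{133}{97} \approx -1.3711$)
$T{\left(h,M \right)} = -2$
$b = -2$ ($b = 1 \left(-2\right) = -2$)
$X{\left(d \right)} = i \sqrt{93}$ ($X{\left(d \right)} = \sqrt{-2 - 91} = \sqrt{-93} = i \sqrt{93}$)
$\sqrt{X{\left(Z \right)} - 38517} = \sqrt{i \sqrt{93} - 38517} = \sqrt{-38517 + i \sqrt{93}}$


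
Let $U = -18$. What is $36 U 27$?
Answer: $-17496$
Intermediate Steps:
$36 U 27 = 36 \left(-18\right) 27 = \left(-648\right) 27 = -17496$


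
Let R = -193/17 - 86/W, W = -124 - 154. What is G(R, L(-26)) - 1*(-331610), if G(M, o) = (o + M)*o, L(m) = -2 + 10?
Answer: 783536894/2363 ≈ 3.3159e+5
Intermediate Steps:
W = -278
R = -26096/2363 (R = -193/17 - 86/(-278) = -193*1/17 - 86*(-1/278) = -193/17 + 43/139 = -26096/2363 ≈ -11.044)
L(m) = 8
G(M, o) = o*(M + o) (G(M, o) = (M + o)*o = o*(M + o))
G(R, L(-26)) - 1*(-331610) = 8*(-26096/2363 + 8) - 1*(-331610) = 8*(-7192/2363) + 331610 = -57536/2363 + 331610 = 783536894/2363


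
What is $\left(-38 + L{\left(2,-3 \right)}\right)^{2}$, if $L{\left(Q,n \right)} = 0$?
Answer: $1444$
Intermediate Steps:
$\left(-38 + L{\left(2,-3 \right)}\right)^{2} = \left(-38 + 0\right)^{2} = \left(-38\right)^{2} = 1444$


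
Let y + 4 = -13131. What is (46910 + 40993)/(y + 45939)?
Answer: 87903/32804 ≈ 2.6796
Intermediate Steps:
y = -13135 (y = -4 - 13131 = -13135)
(46910 + 40993)/(y + 45939) = (46910 + 40993)/(-13135 + 45939) = 87903/32804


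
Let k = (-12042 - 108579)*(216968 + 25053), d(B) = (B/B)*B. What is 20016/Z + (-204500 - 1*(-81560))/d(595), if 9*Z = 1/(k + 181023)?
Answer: -625806465642117036/119 ≈ -5.2589e+15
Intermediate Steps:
d(B) = B (d(B) = 1*B = B)
k = -29192815041 (k = -120621*242021 = -29192815041)
Z = -1/262733706162 (Z = 1/(9*(-29192815041 + 181023)) = (⅑)/(-29192634018) = (⅑)*(-1/29192634018) = -1/262733706162 ≈ -3.8061e-12)
20016/Z + (-204500 - 1*(-81560))/d(595) = 20016/(-1/262733706162) + (-204500 - 1*(-81560))/595 = 20016*(-262733706162) + (-204500 + 81560)*(1/595) = -5258877862538592 - 122940*1/595 = -5258877862538592 - 24588/119 = -625806465642117036/119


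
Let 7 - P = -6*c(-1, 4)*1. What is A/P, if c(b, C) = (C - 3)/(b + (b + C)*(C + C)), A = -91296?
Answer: -2099808/167 ≈ -12574.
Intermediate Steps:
c(b, C) = (-3 + C)/(b + 2*C*(C + b)) (c(b, C) = (-3 + C)/(b + (C + b)*(2*C)) = (-3 + C)/(b + 2*C*(C + b)))
P = 167/23 (P = 7 - (-6*(-3 + 4)/(-1 + 2*4² + 2*4*(-1))) = 7 - (-6/(-1 + 2*16 - 8)) = 7 - (-6/(-1 + 32 - 8)) = 7 - (-6/23) = 7 - (-6*1/23) = 7 - (-6)/23 = 7 - 1*(-6/23) = 7 + 6/23 = 167/23 ≈ 7.2609)
A/P = -91296/167/23 = -91296*23/167 = -2099808/167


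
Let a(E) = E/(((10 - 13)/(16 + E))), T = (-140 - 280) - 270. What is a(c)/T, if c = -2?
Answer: -14/1035 ≈ -0.013527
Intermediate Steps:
T = -690 (T = -420 - 270 = -690)
a(E) = E*(-16/3 - E/3) (a(E) = E/((-3/(16 + E))) = E*(-16/3 - E/3))
a(c)/T = -⅓*(-2)*(16 - 2)/(-690) = -⅓*(-2)*14*(-1/690) = (28/3)*(-1/690) = -14/1035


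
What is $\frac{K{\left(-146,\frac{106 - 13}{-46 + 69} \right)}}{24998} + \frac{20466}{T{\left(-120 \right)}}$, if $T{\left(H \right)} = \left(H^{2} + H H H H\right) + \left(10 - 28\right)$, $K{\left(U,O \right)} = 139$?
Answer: $\frac{1629813787}{287996933402} \approx 0.0056591$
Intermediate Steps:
$T{\left(H \right)} = -18 + H^{2} + H^{4}$ ($T{\left(H \right)} = \left(H^{2} + H^{2} H H\right) - 18 = \left(H^{2} + H^{3} H\right) - 18 = \left(H^{2} + H^{4}\right) - 18 = -18 + H^{2} + H^{4}$)
$\frac{K{\left(-146,\frac{106 - 13}{-46 + 69} \right)}}{24998} + \frac{20466}{T{\left(-120 \right)}} = \frac{139}{24998} + \frac{20466}{-18 + \left(-120\right)^{2} + \left(-120\right)^{4}} = 139 \cdot \frac{1}{24998} + \frac{20466}{-18 + 14400 + 207360000} = \frac{139}{24998} + \frac{20466}{207374382} = \frac{139}{24998} + 20466 \cdot \frac{1}{207374382} = \frac{139}{24998} + \frac{1137}{11520799} = \frac{1629813787}{287996933402}$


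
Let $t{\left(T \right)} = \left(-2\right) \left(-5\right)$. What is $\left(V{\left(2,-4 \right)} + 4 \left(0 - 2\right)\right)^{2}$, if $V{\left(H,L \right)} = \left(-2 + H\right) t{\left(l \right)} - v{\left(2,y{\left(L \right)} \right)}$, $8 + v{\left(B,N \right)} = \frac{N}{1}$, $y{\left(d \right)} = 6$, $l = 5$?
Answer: $36$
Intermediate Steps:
$v{\left(B,N \right)} = -8 + N$ ($v{\left(B,N \right)} = -8 + \frac{N}{1} = -8 + N 1 = -8 + N$)
$t{\left(T \right)} = 10$
$V{\left(H,L \right)} = -18 + 10 H$ ($V{\left(H,L \right)} = \left(-2 + H\right) 10 - \left(-8 + 6\right) = \left(-20 + 10 H\right) - -2 = \left(-20 + 10 H\right) + 2 = -18 + 10 H$)
$\left(V{\left(2,-4 \right)} + 4 \left(0 - 2\right)\right)^{2} = \left(\left(-18 + 10 \cdot 2\right) + 4 \left(0 - 2\right)\right)^{2} = \left(\left(-18 + 20\right) + 4 \left(-2\right)\right)^{2} = \left(2 - 8\right)^{2} = \left(-6\right)^{2} = 36$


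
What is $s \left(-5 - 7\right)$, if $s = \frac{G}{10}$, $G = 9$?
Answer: $- \frac{54}{5} \approx -10.8$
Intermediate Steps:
$s = \frac{9}{10} \approx 0.9$
$s \left(-5 - 7\right) = \frac{9 \left(-5 - 7\right)}{10} = \frac{9}{10} \left(-12\right) = - \frac{54}{5}$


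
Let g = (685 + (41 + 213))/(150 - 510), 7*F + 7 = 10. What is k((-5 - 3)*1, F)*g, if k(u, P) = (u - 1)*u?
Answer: -939/5 ≈ -187.80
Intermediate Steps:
F = 3/7 (F = -1 + (1/7)*10 = -1 + 10/7 = 3/7 ≈ 0.42857)
g = -313/120 (g = (685 + 254)/(-360) = 939*(-1/360) = -313/120 ≈ -2.6083)
k(u, P) = u*(-1 + u) (k(u, P) = (-1 + u)*u = u*(-1 + u))
k((-5 - 3)*1, F)*g = (((-5 - 3)*1)*(-1 + (-5 - 3)*1))*(-313/120) = ((-8*1)*(-1 - 8*1))*(-313/120) = -8*(-1 - 8)*(-313/120) = -8*(-9)*(-313/120) = 72*(-313/120) = -939/5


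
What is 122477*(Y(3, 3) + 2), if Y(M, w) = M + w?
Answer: 979816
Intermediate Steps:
122477*(Y(3, 3) + 2) = 122477*((3 + 3) + 2) = 122477*(6 + 2) = 122477*8 = 979816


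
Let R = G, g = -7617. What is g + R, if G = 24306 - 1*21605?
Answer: -4916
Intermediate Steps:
G = 2701 (G = 24306 - 21605 = 2701)
R = 2701
g + R = -7617 + 2701 = -4916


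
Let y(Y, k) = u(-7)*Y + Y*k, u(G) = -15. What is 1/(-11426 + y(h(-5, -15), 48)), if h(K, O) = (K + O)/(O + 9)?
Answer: -1/11316 ≈ -8.8370e-5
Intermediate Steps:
h(K, O) = (K + O)/(9 + O)
y(Y, k) = -15*Y + Y*k
1/(-11426 + y(h(-5, -15), 48)) = 1/(-11426 + ((-5 - 15)/(9 - 15))*(-15 + 48)) = 1/(-11426 + (-20/(-6))*33) = 1/(-11426 - ⅙*(-20)*33) = 1/(-11426 + (10/3)*33) = 1/(-11426 + 110) = 1/(-11316) = -1/11316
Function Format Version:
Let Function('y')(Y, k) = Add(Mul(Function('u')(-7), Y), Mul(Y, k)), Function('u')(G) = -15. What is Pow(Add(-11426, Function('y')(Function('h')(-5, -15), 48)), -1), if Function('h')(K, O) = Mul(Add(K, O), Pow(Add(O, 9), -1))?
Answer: Rational(-1, 11316) ≈ -8.8370e-5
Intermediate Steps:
Function('h')(K, O) = Mul(Pow(Add(9, O), -1), Add(K, O)) (Function('h')(K, O) = Mul(Add(K, O), Pow(Add(9, O), -1)) = Mul(Pow(Add(9, O), -1), Add(K, O)))
Function('y')(Y, k) = Add(Mul(-15, Y), Mul(Y, k))
Pow(Add(-11426, Function('y')(Function('h')(-5, -15), 48)), -1) = Pow(Add(-11426, Mul(Mul(Pow(Add(9, -15), -1), Add(-5, -15)), Add(-15, 48))), -1) = Pow(Add(-11426, Mul(Mul(Pow(-6, -1), -20), 33)), -1) = Pow(Add(-11426, Mul(Mul(Rational(-1, 6), -20), 33)), -1) = Pow(Add(-11426, Mul(Rational(10, 3), 33)), -1) = Pow(Add(-11426, 110), -1) = Pow(-11316, -1) = Rational(-1, 11316)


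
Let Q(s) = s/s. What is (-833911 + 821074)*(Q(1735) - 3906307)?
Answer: 50145250122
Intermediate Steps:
Q(s) = 1
(-833911 + 821074)*(Q(1735) - 3906307) = (-833911 + 821074)*(1 - 3906307) = -12837*(-3906306) = 50145250122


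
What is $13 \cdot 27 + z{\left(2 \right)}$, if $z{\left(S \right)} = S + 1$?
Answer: $354$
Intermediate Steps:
$z{\left(S \right)} = 1 + S$
$13 \cdot 27 + z{\left(2 \right)} = 13 \cdot 27 + \left(1 + 2\right) = 351 + 3 = 354$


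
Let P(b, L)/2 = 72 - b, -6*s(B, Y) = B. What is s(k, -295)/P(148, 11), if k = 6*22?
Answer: 11/76 ≈ 0.14474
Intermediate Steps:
k = 132
s(B, Y) = -B/6
P(b, L) = 144 - 2*b (P(b, L) = 2*(72 - b) = 144 - 2*b)
s(k, -295)/P(148, 11) = (-⅙*132)/(144 - 2*148) = -22/(144 - 296) = -22/(-152) = -22*(-1/152) = 11/76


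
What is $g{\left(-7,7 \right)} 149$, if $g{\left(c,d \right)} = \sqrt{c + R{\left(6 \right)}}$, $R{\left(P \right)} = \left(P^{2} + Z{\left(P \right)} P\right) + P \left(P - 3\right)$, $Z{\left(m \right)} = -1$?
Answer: $149 \sqrt{41} \approx 954.07$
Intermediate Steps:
$R{\left(P \right)} = P^{2} - P + P \left(-3 + P\right)$ ($R{\left(P \right)} = \left(P^{2} - P\right) + P \left(P - 3\right) = \left(P^{2} - P\right) + P \left(-3 + P\right) = P^{2} - P + P \left(-3 + P\right)$)
$g{\left(c,d \right)} = \sqrt{48 + c}$ ($g{\left(c,d \right)} = \sqrt{c + 2 \cdot 6 \left(-2 + 6\right)} = \sqrt{c + 2 \cdot 6 \cdot 4} = \sqrt{c + 48} = \sqrt{48 + c}$)
$g{\left(-7,7 \right)} 149 = \sqrt{48 - 7} \cdot 149 = \sqrt{41} \cdot 149 = 149 \sqrt{41}$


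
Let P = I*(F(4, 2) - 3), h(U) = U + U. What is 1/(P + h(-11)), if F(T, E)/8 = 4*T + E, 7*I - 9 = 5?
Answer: 1/260 ≈ 0.0038462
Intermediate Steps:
I = 2 (I = 9/7 + (⅐)*5 = 9/7 + 5/7 = 2)
h(U) = 2*U
F(T, E) = 8*E + 32*T (F(T, E) = 8*(4*T + E) = 8*(E + 4*T) = 8*E + 32*T)
P = 282 (P = 2*((8*2 + 32*4) - 3) = 2*((16 + 128) - 3) = 2*(144 - 3) = 2*141 = 282)
1/(P + h(-11)) = 1/(282 + 2*(-11)) = 1/(282 - 22) = 1/260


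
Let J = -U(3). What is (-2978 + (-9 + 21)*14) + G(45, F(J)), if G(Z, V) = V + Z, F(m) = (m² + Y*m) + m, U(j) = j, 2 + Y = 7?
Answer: -2774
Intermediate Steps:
Y = 5 (Y = -2 + 7 = 5)
J = -3 (J = -1*3 = -3)
F(m) = m² + 6*m (F(m) = (m² + 5*m) + m = m² + 6*m)
(-2978 + (-9 + 21)*14) + G(45, F(J)) = (-2978 + (-9 + 21)*14) + (-3*(6 - 3) + 45) = (-2978 + 12*14) + (-3*3 + 45) = (-2978 + 168) + (-9 + 45) = -2810 + 36 = -2774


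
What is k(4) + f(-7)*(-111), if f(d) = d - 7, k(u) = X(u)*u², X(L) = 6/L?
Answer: 1578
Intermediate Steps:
k(u) = 6*u (k(u) = (6/u)*u² = 6*u)
f(d) = -7 + d
k(4) + f(-7)*(-111) = 6*4 + (-7 - 7)*(-111) = 24 - 14*(-111) = 24 + 1554 = 1578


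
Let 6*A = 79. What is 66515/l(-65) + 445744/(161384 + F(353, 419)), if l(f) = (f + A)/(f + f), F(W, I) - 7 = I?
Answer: 4197558251692/25161455 ≈ 1.6683e+5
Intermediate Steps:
A = 79/6 (A = (⅙)*79 = 79/6 ≈ 13.167)
F(W, I) = 7 + I
l(f) = (79/6 + f)/(2*f) (l(f) = (f + 79/6)/(f + f) = (79/6 + f)/((2*f)) = (79/6 + f)*(1/(2*f)) = (79/6 + f)/(2*f))
66515/l(-65) + 445744/(161384 + F(353, 419)) = 66515/(((1/12)*(79 + 6*(-65))/(-65))) + 445744/(161384 + (7 + 419)) = 66515/(((1/12)*(-1/65)*(79 - 390))) + 445744/(161384 + 426) = 66515/(((1/12)*(-1/65)*(-311))) + 445744/161810 = 66515/(311/780) + 445744*(1/161810) = 66515*(780/311) + 222872/80905 = 51881700/311 + 222872/80905 = 4197558251692/25161455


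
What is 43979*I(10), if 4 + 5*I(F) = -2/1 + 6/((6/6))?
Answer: 0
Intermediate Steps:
I(F) = 0 (I(F) = -⅘ + (-2/1 + 6/((6/6)))/5 = -⅘ + (-2*1 + 6/((6*(⅙))))/5 = -⅘ + (-2 + 6/1)/5 = -⅘ + (-2 + 6*1)/5 = -⅘ + (-2 + 6)/5 = -⅘ + (⅕)*4 = -⅘ + ⅘ = 0)
43979*I(10) = 43979*0 = 0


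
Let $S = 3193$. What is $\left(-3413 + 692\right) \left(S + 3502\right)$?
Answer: $-18217095$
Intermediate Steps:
$\left(-3413 + 692\right) \left(S + 3502\right) = \left(-3413 + 692\right) \left(3193 + 3502\right) = \left(-2721\right) 6695 = -18217095$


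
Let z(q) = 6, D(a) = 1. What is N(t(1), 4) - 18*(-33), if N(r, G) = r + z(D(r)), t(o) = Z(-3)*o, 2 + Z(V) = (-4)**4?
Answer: 854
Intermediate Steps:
Z(V) = 254 (Z(V) = -2 + (-4)**4 = -2 + 256 = 254)
t(o) = 254*o
N(r, G) = 6 + r (N(r, G) = r + 6 = 6 + r)
N(t(1), 4) - 18*(-33) = (6 + 254*1) - 18*(-33) = (6 + 254) + 594 = 260 + 594 = 854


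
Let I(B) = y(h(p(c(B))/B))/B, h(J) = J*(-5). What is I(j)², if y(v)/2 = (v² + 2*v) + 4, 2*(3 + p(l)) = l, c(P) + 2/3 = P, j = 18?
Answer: 94264681/688747536 ≈ 0.13686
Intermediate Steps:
c(P) = -⅔ + P
p(l) = -3 + l/2
h(J) = -5*J
y(v) = 8 + 2*v² + 4*v (y(v) = 2*((v² + 2*v) + 4) = 2*(4 + v² + 2*v) = 8 + 2*v² + 4*v)
I(B) = (8 - 20*(-10/3 + B/2)/B + 50*(-10/3 + B/2)²/B²)/B (I(B) = (8 + 2*(-5*(-3 + (-⅔ + B)/2)/B)² + 4*(-5*(-3 + (-⅔ + B)/2)/B))/B = (8 + 2*(-5*(-3 + (-⅓ + B/2))/B)² + 4*(-5*(-3 + (-⅓ + B/2))/B))/B = (8 + 2*(-5*(-10/3 + B/2)/B)² + 4*(-5*(-10/3 + B/2)/B))/B = (8 + 2*(25*(-10/3 + B/2)²/B²) - 20*(-10/3 + B/2)/B)/B = (8 + 50*(-10/3 + B/2)²/B² - 20*(-10/3 + B/2)/B)/B = (8 - 20*(-10/3 + B/2)/B + 50*(-10/3 + B/2)²/B²)/B)
I(j)² = ((1/18)*(10000 - 1800*18 + 189*18²)/18³)² = ((1/18)*(1/5832)*(10000 - 32400 + 189*324))² = ((1/18)*(1/5832)*(10000 - 32400 + 61236))² = ((1/18)*(1/5832)*38836)² = (9709/26244)² = 94264681/688747536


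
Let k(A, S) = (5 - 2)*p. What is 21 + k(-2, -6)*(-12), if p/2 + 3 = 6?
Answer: -195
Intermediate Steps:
p = 6 (p = -6 + 2*6 = -6 + 12 = 6)
k(A, S) = 18 (k(A, S) = (5 - 2)*6 = 3*6 = 18)
21 + k(-2, -6)*(-12) = 21 + 18*(-12) = 21 - 216 = -195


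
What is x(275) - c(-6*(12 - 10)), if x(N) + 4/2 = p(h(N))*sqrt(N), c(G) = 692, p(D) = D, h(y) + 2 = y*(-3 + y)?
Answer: -694 + 373990*sqrt(11) ≈ 1.2397e+6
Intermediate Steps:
h(y) = -2 + y*(-3 + y)
x(N) = -2 + sqrt(N)*(-2 + N**2 - 3*N) (x(N) = -2 + (-2 + N**2 - 3*N)*sqrt(N) = -2 + sqrt(N)*(-2 + N**2 - 3*N))
x(275) - c(-6*(12 - 10)) = (-2 + sqrt(275)*(-2 + 275**2 - 3*275)) - 1*692 = (-2 + (5*sqrt(11))*(-2 + 75625 - 825)) - 692 = (-2 + (5*sqrt(11))*74798) - 692 = (-2 + 373990*sqrt(11)) - 692 = -694 + 373990*sqrt(11)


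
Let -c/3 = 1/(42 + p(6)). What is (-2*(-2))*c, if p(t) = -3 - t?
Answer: -4/11 ≈ -0.36364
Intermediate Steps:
c = -1/11 (c = -3/(42 + (-3 - 1*6)) = -3/(42 + (-3 - 6)) = -3/(42 - 9) = -3/33 = -3*1/33 = -1/11 ≈ -0.090909)
(-2*(-2))*c = -2*(-2)*(-1/11) = 4*(-1/11) = -4/11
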